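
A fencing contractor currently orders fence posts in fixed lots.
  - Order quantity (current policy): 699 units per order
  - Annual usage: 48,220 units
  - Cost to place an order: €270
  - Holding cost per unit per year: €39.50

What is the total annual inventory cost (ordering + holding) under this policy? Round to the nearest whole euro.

€32,431

Orders/yr = 48,220/699 = 68.984; ordering cost = 68.984 × €270 = €18,625.75
Average inventory = 699/2 = 349.5; holding cost = 349.5 × €39.5 = €13,805.25
Total = €18,625.75 + €13,805.25 = €32,431.00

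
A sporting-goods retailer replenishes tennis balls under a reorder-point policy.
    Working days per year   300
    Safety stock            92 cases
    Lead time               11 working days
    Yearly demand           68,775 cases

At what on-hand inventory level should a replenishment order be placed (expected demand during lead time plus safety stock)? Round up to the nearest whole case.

2,614 cases

Daily demand d = 68,775 / 300 = 229.250 cases/day
Demand during lead time = 229.250 × 11 = 2,521.75
Reorder point = 2,521.75 + 92 = 2,613.75 → round up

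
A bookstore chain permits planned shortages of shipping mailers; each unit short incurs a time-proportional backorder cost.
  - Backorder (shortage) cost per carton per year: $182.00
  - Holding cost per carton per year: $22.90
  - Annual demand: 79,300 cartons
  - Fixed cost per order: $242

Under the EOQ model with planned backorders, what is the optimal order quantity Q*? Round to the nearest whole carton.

1,374 cartons

Basic EOQ = √(2·79,300·242/22.9) = 1,294.618
Backorder adjustment √((H+b)/b) = √((22.9+182)/182) = 1.0610
Q* = 1,294.618 × 1.0610 ≈ 1,373.65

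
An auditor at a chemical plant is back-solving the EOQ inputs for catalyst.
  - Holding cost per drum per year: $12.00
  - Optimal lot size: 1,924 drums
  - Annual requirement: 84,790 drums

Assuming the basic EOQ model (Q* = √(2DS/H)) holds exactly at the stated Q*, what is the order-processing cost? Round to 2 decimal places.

$261.95

From Q* = √(2DS/H) ⇒ Q*² = 2DS/H.
S = Q²H / (2D) = 1,924² × 12 / (2 × 84,790) = 261.9490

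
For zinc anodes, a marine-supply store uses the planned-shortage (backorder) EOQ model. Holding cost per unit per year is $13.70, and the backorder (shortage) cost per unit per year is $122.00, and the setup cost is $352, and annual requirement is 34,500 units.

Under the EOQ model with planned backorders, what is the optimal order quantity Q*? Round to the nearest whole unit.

Basic EOQ = √(2·34,500·352/13.7) = 1,331.483
Backorder adjustment √((H+b)/b) = √((13.7+122)/122) = 1.0547
Q* = 1,331.483 × 1.0547 ≈ 1,404.25

1,404 units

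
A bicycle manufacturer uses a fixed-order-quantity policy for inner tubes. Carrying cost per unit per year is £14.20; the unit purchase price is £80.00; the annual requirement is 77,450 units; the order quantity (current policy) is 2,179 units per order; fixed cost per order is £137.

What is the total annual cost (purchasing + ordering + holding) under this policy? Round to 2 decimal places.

£6,216,340.40

Annual ordering cost = (D/Q)·S = (77,450/2,179) × 137 = £4,869.50
Annual holding cost  = (Q/2)·H = (2,179/2) × 14.2 = £15,470.90
Purchase cost = D·C = 77,450 × 80 = £6,196,000.00
Total = £4,869.50 + £15,470.90 + £6,196,000.00 = £6,216,340.40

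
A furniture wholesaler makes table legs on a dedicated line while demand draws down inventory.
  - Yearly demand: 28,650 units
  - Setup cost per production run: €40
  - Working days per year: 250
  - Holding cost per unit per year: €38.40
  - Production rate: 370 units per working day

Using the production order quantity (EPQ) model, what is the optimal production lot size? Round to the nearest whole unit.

d = 28,650/250 = 114.6000 units/day;  effective holding cost H(1 − d/p) = 38.4·(1 − 114.6000/370) = 26.50638
Q* = √(2DS / H_eff) = √(2·28,650·40 / 26.50638) ≈ 294.06

294 units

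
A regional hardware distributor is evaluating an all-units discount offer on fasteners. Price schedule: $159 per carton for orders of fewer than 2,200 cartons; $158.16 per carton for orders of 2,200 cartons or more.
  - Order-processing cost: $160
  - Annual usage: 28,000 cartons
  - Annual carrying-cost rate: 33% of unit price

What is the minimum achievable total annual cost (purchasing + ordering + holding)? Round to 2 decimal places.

$4,473,682.51

H₁ = 33%×$159 = $52.4700;  H₂ = 33%×$158.16 = $52.1928
EOQ₁ = √(2×28,000×160/52.4700) = 413.24  (< 2,200, feasible at tier 1)
EOQ₂ = √(2×28,000×160/52.1928) = 414.33  (< 2,200 → use Q = 2,200 at tier-2 price)
TC(tier 1 (EOQ₁), Q≈413.2) = $4,473,682.51
TC(tier 2, Q≈2,200.0) = $4,487,928.44
Minimum at tier 1 (EOQ₁): $4,473,682.51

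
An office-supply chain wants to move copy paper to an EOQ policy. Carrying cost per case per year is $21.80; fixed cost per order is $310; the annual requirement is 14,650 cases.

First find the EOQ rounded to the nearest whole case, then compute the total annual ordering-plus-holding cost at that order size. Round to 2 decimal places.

$14,071.59

Q* = √(2·D·S / H) = √(2·14,650·310 / 21.8) = √416,651.4 ≈ 645.49 → Q = 645 cases
Orders/yr = 14,650/645 = 22.713; ordering cost = 22.713 × $310 = $7,041.09
Average inventory = 645/2 = 322.5; holding cost = 322.5 × $21.8 = $7,030.50
Total = $7,041.09 + $7,030.50 = $14,071.59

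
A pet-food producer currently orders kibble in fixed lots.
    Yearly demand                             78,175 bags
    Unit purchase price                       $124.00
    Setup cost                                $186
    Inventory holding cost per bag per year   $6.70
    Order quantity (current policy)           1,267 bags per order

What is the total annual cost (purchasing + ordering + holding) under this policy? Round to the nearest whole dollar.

Orders/yr = 78,175/1,267 = 61.701; ordering cost = 61.701 × $186 = $11,476.36
Average inventory = 1,267/2 = 633.5; holding cost = 633.5 × $6.7 = $4,244.45
Purchase cost = D·C = 78,175 × 124 = $9,693,700.00
Total = $11,476.36 + $4,244.45 + $9,693,700.00 = $9,709,420.81

$9,709,421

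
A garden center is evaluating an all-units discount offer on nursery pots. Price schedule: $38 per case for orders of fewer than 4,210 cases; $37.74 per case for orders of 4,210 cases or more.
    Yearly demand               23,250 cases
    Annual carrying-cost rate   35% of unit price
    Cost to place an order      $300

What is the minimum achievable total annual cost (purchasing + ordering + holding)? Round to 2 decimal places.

H₁ = 35%×$38 = $13.3000;  H₂ = 35%×$37.74 = $13.2090
EOQ₁ = √(2×23,250×300/13.3000) = 1,024.14  (< 4,210, feasible at tier 1)
EOQ₂ = √(2×23,250×300/13.2090) = 1,027.67  (< 4,210 → use Q = 4,210 at tier-2 price)
TC(tier 1 (EOQ₁), Q≈1,024.1) = $897,121.12
TC(tier 2, Q≈4,210.0) = $906,916.71
Minimum at tier 1 (EOQ₁): $897,121.12

$897,121.12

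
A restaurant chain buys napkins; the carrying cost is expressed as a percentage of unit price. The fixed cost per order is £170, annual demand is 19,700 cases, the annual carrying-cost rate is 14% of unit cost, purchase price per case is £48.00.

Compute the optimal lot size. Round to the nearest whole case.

Holding cost per case per year: H = 14% × £48 = £6.7200
Q* = √(2·D·S / H) = √(2·19,700·170 / 6.72) = √996,726.2 ≈ 998.36

998 cases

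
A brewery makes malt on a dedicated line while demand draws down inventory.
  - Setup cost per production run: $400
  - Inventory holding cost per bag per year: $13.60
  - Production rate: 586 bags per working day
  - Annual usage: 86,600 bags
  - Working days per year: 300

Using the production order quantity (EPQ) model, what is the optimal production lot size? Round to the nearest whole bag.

Daily demand d = 86,600/300 = 288.667; p = 586; 1 − d/p = 0.50739
EPQ = √(2DS / (H(1 − d/p)))
    = √(2 × 86,600 × 400 / (13.6 × 0.50739)) ≈ 3,168.56

3,169 bags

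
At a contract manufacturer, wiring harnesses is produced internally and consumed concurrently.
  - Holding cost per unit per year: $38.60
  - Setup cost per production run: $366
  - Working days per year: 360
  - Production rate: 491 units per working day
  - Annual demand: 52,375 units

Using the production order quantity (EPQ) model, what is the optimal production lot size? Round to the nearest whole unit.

d = 52,375/360 = 145.4861 units/day;  effective holding cost H(1 − d/p) = 38.6·(1 − 145.4861/491) = 27.16260
Q* = √(2DS / H_eff) = √(2·52,375·366 / 27.16260) ≈ 1,188.04

1,188 units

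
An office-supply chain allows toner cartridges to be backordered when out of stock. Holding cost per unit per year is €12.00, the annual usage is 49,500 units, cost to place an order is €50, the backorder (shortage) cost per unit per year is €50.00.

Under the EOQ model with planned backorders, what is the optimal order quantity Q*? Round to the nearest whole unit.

Q* = √(2DS/H) · √((H + b)/b)
   = √(2 × 49,500 × 50 / 12) · √((12 + 50) / 50)
   = 642.262 × 1.1136 ≈ 715.19

715 units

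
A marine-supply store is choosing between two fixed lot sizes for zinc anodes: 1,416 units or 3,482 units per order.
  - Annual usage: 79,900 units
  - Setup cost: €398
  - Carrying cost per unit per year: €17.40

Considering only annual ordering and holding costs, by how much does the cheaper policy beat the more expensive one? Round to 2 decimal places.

TC(Q) = (D/Q)S + (Q/2)H
TC(1,416) = (79,900/1,416)×398 + (1,416/2)×17.4 = €34,776.97
TC(3,482) = (79,900/3,482)×398 + (3,482/2)×17.4 = €39,426.14
|ΔTC| = |€34,776.97 − €39,426.14| = €4,649.17

€4,649.17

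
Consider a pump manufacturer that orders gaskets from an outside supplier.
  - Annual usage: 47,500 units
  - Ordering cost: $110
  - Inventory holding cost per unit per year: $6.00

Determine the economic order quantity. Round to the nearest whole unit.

1,320 units

2DS/H = 2·47,500·110/6 = 1,741,666.67
EOQ = √1,741,666.67 ≈ 1,319.72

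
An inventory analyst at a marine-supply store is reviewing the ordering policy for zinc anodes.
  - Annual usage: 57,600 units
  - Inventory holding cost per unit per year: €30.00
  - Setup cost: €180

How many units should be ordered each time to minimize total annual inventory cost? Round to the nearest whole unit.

831 units

2DS/H = 2·57,600·180/30 = 691,200.00
EOQ = √691,200.00 ≈ 831.38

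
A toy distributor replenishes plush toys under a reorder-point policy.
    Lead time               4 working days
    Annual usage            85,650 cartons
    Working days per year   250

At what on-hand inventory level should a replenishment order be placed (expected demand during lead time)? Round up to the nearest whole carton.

1,371 cartons

Daily demand d = 85,650 / 250 = 342.600 cartons/day
Demand during lead time = 342.600 × 4 = 1,370.40
Reorder point = 1,370.40 → round up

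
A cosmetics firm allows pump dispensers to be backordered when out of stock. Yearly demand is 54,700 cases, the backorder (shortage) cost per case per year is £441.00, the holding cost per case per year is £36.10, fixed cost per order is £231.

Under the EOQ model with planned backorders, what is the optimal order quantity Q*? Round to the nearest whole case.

Q* = √(2DS/H) · √((H + b)/b)
   = √(2 × 54,700 × 231 / 36.1) · √((36.1 + 441) / 441)
   = 836.683 × 1.0401 ≈ 870.25

870 cases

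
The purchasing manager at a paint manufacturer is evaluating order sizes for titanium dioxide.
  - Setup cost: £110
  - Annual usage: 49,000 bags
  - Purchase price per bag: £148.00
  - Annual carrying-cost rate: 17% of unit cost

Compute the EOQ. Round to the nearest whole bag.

H = i·C = 0.17 × £148 = £25.1600 per bag-year
2DS/H = 2·49,000·110/25.16 = 428,457.87
EOQ = √428,457.87 ≈ 654.57

655 bags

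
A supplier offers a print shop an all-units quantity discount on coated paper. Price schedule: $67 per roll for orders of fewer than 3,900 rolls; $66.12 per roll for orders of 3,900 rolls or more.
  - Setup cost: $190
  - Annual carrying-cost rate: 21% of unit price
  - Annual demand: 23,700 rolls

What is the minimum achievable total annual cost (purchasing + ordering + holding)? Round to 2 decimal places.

$1,595,274.76

H₁ = 21%×$67 = $14.0700;  H₂ = 21%×$66.12 = $13.8852
EOQ₁ = √(2×23,700×190/14.0700) = 800.05  (< 3,900, feasible at tier 1)
EOQ₂ = √(2×23,700×190/13.8852) = 805.36  (< 3,900 → use Q = 3,900 at tier-2 price)
TC(tier 1 (EOQ₁), Q≈800.1) = $1,599,156.75
TC(tier 2, Q≈3,900.0) = $1,595,274.76
Minimum at tier 2: $1,595,274.76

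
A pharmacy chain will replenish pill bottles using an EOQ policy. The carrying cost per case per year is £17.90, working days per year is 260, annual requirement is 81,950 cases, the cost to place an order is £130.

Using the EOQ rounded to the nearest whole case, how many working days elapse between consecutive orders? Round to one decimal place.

3.5 days

2DS/H = 2·81,950·130/17.9 = 1,190,335.20
EOQ = √1,190,335.20 ≈ 1,091.02 → Q = 1,091 cases
T = Q/D × 260 days = 1,091/81,950 × 260 = 3.461 days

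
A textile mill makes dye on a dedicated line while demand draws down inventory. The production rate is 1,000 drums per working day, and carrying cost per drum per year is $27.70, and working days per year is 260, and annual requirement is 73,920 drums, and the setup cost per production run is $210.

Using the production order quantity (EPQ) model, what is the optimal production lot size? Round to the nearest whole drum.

1,251 drums

d = 73,920/260 = 284.3077 drums/day;  effective holding cost H(1 − d/p) = 27.7·(1 − 284.3077/1000) = 19.82468
Q* = √(2DS / H_eff) = √(2·73,920·210 / 19.82468) ≈ 1,251.42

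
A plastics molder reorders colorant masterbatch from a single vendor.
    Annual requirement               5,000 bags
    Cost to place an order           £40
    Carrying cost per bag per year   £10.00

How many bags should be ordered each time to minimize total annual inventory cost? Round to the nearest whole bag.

200 bags

EOQ = √(2DS/H) = √(2 × 5,000 × 40 / 10)
    = √(40,000.00) ≈ 200.00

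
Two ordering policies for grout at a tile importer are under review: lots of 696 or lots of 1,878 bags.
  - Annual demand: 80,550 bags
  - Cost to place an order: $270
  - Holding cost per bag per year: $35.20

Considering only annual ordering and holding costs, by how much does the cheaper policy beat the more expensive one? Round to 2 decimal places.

$1,136.03

Annual cost at Q: ordering D·S/Q plus holding Q·H/2.
TC(696) = (80,550/696)×270 + (696/2)×35.2 = $43,497.44
TC(1,878) = (80,550/1,878)×270 + (1,878/2)×35.2 = $44,633.47
Cheaper: Q = 696.  Difference = $1,136.03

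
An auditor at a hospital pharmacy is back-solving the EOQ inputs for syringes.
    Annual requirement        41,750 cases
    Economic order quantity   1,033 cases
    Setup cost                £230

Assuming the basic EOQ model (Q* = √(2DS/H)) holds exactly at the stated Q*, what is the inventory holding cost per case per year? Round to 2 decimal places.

£18.00

EOQ relation: Q² = 2DS/H, so rearrange for the unknown.
H = 2DS / Q² = 2 × 41,750 × 230 / 1,033² = 17.9976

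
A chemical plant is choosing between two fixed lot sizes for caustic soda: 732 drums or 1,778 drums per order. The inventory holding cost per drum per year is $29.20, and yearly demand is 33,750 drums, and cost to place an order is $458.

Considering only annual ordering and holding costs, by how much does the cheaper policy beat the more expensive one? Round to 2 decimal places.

Annual cost at Q: ordering D·S/Q plus holding Q·H/2.
TC(732) = (33,750/732)×458 + (732/2)×29.2 = $31,804.00
TC(1,778) = (33,750/1,778)×458 + (1,778/2)×29.2 = $34,652.56
Cheaper: Q = 732.  Difference = $2,848.55

$2,848.55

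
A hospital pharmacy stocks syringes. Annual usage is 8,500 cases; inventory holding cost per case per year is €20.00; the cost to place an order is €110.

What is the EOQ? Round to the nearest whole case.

306 cases

2DS/H = 2·8,500·110/20 = 93,500.00
EOQ = √93,500.00 ≈ 305.78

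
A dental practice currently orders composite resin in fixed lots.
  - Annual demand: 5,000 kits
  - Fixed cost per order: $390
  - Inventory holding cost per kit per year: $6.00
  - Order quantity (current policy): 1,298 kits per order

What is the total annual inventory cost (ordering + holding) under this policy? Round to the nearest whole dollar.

$5,396

Orders/yr = 5,000/1,298 = 3.852; ordering cost = 3.852 × $390 = $1,502.31
Average inventory = 1,298/2 = 649; holding cost = 649 × $6 = $3,894.00
Total = $1,502.31 + $3,894.00 = $5,396.31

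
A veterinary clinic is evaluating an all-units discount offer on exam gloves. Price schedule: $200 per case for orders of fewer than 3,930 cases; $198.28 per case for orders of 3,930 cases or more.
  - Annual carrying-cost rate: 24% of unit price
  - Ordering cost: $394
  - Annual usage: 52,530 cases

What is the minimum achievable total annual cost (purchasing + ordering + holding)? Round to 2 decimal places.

$10,514,423.61

H₁ = 24%×$200 = $48.0000;  H₂ = 24%×$198.28 = $47.5872
EOQ₁ = √(2×52,530×394/48.0000) = 928.64  (< 3,930, feasible at tier 1)
EOQ₂ = √(2×52,530×394/47.5872) = 932.66  (< 3,930 → use Q = 3,930 at tier-2 price)
TC(tier 1 (EOQ₁), Q≈928.6) = $10,550,574.60
TC(tier 2, Q≈3,930.0) = $10,514,423.61
Minimum at tier 2: $10,514,423.61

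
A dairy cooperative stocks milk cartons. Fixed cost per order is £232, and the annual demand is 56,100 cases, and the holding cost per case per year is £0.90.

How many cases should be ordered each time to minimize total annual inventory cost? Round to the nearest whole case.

5,378 cases

2DS/H = 2·56,100·232/0.9 = 28,922,666.67
EOQ = √28,922,666.67 ≈ 5,377.98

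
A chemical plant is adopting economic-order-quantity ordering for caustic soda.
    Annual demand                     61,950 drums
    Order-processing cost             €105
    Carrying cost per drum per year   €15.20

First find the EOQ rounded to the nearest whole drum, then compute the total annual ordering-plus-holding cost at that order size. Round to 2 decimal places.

Optimal lot size Q* = (2 × 61,950 × €105 / €15.2)^½ ≈ 925.14 → Q = 925 drums
Ordering: D/Q × S = 61,950/925 × €105 = €7,032.16
Holding:  Q/2 × H = 925/2 × €15.2 = €7,030.00
Total = €7,032.16 + €7,030.00 = €14,062.16

€14,062.16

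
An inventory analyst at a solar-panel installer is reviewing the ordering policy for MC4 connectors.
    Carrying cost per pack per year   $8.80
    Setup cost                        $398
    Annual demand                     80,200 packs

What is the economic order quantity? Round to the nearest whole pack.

Q* = √(2·D·S / H) = √(2·80,200·398 / 8.8) = √7,254,454.5 ≈ 2,693.41

2,693 packs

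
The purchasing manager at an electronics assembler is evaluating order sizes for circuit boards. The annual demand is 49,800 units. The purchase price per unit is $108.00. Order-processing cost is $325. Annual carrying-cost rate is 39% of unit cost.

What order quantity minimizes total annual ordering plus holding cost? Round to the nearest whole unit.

H = i·C = 0.39 × $108 = $42.1200 per unit-year
EOQ = √(2DS/H) = √(2 × 49,800 × 325 / 42.12)
    = √(768,518.52) ≈ 876.65

877 units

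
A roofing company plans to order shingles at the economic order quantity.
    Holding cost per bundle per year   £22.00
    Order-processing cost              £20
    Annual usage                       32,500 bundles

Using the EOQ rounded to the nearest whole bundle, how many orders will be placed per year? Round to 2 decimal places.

2DS/H = 2·32,500·20/22 = 59,090.91
EOQ = √59,090.91 ≈ 243.09 → Q = 243
N = D/Q = 32,500/243 ≈ 133.745 orders/yr

133.74 orders per year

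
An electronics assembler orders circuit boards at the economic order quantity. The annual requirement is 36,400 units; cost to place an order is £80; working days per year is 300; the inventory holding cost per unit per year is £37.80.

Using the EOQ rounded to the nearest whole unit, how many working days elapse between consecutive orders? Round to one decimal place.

Optimal lot size Q* = (2 × 36,400 × £80 / £37.8)^½ ≈ 392.52 → Q = 393 units
T = Q/D × 300 days = 393/36,400 × 300 = 3.239 days

3.2 days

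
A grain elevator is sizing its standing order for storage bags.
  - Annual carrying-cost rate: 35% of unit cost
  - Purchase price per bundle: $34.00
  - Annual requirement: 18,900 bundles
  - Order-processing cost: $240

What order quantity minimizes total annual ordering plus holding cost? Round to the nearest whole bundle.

Holding cost per bundle per year: H = 35% × $34 = $11.9000
EOQ = √(2DS/H) = √(2 × 18,900 × 240 / 11.9)
    = √(762,352.94) ≈ 873.13

873 bundles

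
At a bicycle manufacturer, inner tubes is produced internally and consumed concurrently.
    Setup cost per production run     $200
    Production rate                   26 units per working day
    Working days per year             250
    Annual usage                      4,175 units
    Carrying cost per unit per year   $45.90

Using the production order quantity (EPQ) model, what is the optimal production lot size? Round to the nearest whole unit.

319 units

d = 4,175/250 = 16.7000 units/day;  effective holding cost H(1 − d/p) = 45.9·(1 − 16.7000/26) = 16.41808
Q* = √(2DS / H_eff) = √(2·4,175·200 / 16.41808) ≈ 318.93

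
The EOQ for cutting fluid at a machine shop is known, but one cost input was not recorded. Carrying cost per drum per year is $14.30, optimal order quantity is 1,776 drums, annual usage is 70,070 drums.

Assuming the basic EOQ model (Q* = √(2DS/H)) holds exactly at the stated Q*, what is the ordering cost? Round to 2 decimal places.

From Q* = √(2DS/H) ⇒ Q*² = 2DS/H.
S = Q²H / (2D) = 1,776² × 14.3 / (2 × 70,070) = 321.8547

$321.85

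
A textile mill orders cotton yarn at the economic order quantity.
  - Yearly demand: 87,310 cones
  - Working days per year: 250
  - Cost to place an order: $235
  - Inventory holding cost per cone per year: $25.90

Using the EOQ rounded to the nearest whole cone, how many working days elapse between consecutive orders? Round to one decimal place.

2DS/H = 2·87,310·235/25.9 = 1,584,389.96
EOQ = √1,584,389.96 ≈ 1,258.73 → Q = 1,259 cones
T = Q/D × 250 days = 1,259/87,310 × 250 = 3.605 days

3.6 days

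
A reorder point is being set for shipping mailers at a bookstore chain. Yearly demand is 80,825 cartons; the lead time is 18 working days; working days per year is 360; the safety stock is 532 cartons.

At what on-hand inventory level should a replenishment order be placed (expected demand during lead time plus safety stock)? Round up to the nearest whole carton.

Daily demand d = 80,825 / 360 = 224.514 cartons/day
Demand during lead time = 224.514 × 18 = 4,041.25
Reorder point = 4,041.25 + 532 = 4,573.25 → round up

4,574 cartons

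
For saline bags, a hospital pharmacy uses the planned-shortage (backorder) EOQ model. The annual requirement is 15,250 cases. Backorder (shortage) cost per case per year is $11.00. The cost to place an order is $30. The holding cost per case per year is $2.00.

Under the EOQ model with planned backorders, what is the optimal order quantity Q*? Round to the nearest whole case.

Basic EOQ = √(2·15,250·30/2) = 676.387
Backorder adjustment √((H+b)/b) = √((2+11)/11) = 1.0871
Q* = 676.387 × 1.0871 ≈ 735.31

735 cases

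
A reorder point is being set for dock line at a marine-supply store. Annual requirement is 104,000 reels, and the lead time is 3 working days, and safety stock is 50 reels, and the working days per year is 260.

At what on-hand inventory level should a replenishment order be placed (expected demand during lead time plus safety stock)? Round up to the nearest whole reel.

1,250 reels

Daily demand d = 104,000 / 260 = 400.000 reels/day
Demand during lead time = 400.000 × 3 = 1,200.00
Reorder point = 1,200.00 + 50 = 1,250.00 → round up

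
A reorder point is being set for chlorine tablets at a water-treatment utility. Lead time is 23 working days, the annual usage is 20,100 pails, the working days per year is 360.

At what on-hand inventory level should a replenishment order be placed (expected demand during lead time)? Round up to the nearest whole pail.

Daily demand d = 20,100 / 360 = 55.833 pails/day
Demand during lead time = 55.833 × 23 = 1,284.17
Reorder point = 1,284.17 → round up

1,285 pails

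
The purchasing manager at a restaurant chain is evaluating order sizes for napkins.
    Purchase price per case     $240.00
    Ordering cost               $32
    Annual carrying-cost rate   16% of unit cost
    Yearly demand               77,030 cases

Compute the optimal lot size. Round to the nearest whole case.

358 cases

Holding cost per case per year: H = 16% × $240 = $38.4000
Q* = √(2·D·S / H) = √(2·77,030·32 / 38.4) = √128,383.3 ≈ 358.31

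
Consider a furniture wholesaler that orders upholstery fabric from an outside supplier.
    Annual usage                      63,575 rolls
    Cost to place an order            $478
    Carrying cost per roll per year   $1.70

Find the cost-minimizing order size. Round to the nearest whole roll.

5,979 rolls

Q* = √(2·D·S / H) = √(2·63,575·478 / 1.7) = √35,751,588.2 ≈ 5,979.26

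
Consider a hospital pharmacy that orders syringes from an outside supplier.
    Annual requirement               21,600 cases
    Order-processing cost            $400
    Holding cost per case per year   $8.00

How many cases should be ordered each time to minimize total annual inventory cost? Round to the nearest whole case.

1,470 cases

Q* = √(2·D·S / H) = √(2·21,600·400 / 8) = √2,160,000.0 ≈ 1,469.69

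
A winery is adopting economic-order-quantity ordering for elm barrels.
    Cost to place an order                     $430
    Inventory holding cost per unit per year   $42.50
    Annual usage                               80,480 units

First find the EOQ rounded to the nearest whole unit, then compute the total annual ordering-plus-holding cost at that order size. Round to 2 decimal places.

EOQ = √(2DS/H) = √(2 × 80,480 × 430 / 42.5)
    = √(1,628,536.47) ≈ 1,276.14 → Q = 1,276 units
Annual ordering cost = (D/Q)·S = (80,480/1,276) × 430 = $27,121.00
Annual holding cost  = (Q/2)·H = (1,276/2) × 42.5 = $27,115.00
Total = $27,121.00 + $27,115.00 = $54,236.00

$54,236.00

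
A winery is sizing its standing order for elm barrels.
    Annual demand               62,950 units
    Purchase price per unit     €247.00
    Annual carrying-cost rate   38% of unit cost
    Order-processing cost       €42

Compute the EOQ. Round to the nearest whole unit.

237 units

H = i·C = 0.38 × €247 = €93.8600 per unit-year
Q* = √(2·D·S / H) = √(2·62,950·42 / 93.86) = √56,337.1 ≈ 237.35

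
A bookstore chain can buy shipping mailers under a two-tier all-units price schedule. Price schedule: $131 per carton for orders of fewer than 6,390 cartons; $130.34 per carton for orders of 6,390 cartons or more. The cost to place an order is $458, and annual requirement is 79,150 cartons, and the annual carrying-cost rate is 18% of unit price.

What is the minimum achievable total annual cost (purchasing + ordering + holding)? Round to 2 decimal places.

$10,397,042.57

H₁ = 18%×$131 = $23.5800;  H₂ = 18%×$130.34 = $23.4612
EOQ₁ = √(2×79,150×458/23.5800) = 1,753.48  (< 6,390, feasible at tier 1)
EOQ₂ = √(2×79,150×458/23.4612) = 1,757.92  (< 6,390 → use Q = 6,390 at tier-2 price)
TC(tier 1 (EOQ₁), Q≈1,753.5) = $10,409,997.10
TC(tier 2, Q≈6,390.0) = $10,397,042.57
Minimum at tier 2: $10,397,042.57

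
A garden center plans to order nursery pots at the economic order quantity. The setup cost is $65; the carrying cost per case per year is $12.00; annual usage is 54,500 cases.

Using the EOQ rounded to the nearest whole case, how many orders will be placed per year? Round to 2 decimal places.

70.96 orders per year

2DS/H = 2·54,500·65/12 = 590,416.67
EOQ = √590,416.67 ≈ 768.39 → Q = 768
N = D/Q = 54,500/768 ≈ 70.964 orders/yr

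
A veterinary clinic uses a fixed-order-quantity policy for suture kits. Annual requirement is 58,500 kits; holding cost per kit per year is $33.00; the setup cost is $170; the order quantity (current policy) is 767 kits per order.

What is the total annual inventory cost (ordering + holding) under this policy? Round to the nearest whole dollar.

Ordering: D/Q × S = 58,500/767 × $170 = $12,966.10
Holding:  Q/2 × H = 767/2 × $33 = $12,655.50
Total = $12,966.10 + $12,655.50 = $25,621.60

$25,622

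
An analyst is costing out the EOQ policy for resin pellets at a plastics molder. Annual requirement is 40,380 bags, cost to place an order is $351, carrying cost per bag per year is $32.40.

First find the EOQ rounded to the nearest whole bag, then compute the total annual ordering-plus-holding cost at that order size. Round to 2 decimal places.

EOQ = √(2DS/H) = √(2 × 40,380 × 351 / 32.4)
    = √(874,900.00) ≈ 935.36 → Q = 935 bags
Orders/yr = 40,380/935 = 43.187; ordering cost = 43.187 × $351 = $15,158.70
Average inventory = 935/2 = 467.5; holding cost = 467.5 × $32.4 = $15,147.00
Total = $15,158.70 + $15,147.00 = $30,305.70

$30,305.70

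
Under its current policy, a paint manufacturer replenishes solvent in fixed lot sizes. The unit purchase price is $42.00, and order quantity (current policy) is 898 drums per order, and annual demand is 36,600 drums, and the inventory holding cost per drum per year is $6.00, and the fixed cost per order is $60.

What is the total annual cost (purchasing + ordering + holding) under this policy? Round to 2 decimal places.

$1,542,339.43

Orders/yr = 36,600/898 = 40.757; ordering cost = 40.757 × $60 = $2,445.43
Average inventory = 898/2 = 449; holding cost = 449 × $6 = $2,694.00
Purchase cost = D·C = 36,600 × 42 = $1,537,200.00
Total = $2,445.43 + $2,694.00 + $1,537,200.00 = $1,542,339.43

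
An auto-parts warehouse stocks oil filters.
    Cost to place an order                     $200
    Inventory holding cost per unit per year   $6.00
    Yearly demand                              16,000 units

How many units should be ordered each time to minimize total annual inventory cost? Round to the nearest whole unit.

1,033 units

Q* = √(2·D·S / H) = √(2·16,000·200 / 6) = √1,066,666.7 ≈ 1,032.80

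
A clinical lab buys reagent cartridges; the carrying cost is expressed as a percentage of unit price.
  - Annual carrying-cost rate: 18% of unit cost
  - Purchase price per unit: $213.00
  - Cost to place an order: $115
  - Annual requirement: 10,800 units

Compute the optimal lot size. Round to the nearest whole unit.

Holding cost per unit per year: H = 18% × $213 = $38.3400
Q* = √(2·D·S / H) = √(2·10,800·115 / 38.34) = √64,788.7 ≈ 254.54

255 units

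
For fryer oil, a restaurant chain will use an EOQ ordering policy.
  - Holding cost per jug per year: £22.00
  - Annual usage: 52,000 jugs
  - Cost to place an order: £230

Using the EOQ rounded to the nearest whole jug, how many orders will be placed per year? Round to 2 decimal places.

Optimal lot size Q* = (2 × 52,000 × £230 / £22)^½ ≈ 1,042.72 → Q = 1,043
Orders per year = D/Q = 52,000 / 1,043 = 49.856

49.86 orders per year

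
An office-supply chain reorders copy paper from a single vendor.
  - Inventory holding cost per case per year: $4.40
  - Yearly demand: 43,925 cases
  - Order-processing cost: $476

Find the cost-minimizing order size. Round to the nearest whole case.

3,083 cases

EOQ = √(2DS/H) = √(2 × 43,925 × 476 / 4.4)
    = √(9,503,772.73) ≈ 3,082.82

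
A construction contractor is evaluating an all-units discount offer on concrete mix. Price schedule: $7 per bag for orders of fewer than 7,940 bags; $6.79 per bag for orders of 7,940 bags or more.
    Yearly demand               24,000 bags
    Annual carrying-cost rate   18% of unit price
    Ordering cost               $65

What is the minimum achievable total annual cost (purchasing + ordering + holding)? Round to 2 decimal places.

H₁ = 18%×$7 = $1.2600;  H₂ = 18%×$6.79 = $1.2222
EOQ₁ = √(2×24,000×65/1.2600) = 1,573.59  (< 7,940, feasible at tier 1)
EOQ₂ = √(2×24,000×65/1.2222) = 1,597.74  (< 7,940 → use Q = 7,940 at tier-2 price)
TC(tier 1 (EOQ₁), Q≈1,573.6) = $169,982.73
TC(tier 2, Q≈7,940.0) = $168,008.61
Minimum at tier 2: $168,008.61

$168,008.61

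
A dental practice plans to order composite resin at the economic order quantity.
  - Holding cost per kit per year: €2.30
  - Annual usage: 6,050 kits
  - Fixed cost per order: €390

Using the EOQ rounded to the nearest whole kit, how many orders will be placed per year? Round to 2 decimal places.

Optimal lot size Q* = (2 × 6,050 × €390 / €2.3)^½ ≈ 1,432.39 → Q = 1,432
N = D/Q = 6,050/1,432 ≈ 4.225 orders/yr

4.22 orders per year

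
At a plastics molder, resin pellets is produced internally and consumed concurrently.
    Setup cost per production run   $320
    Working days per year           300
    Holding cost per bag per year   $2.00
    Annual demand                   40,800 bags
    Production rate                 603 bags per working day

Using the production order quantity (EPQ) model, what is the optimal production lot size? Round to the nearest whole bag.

4,106 bags

Daily demand d = 40,800/300 = 136.000; p = 603; 1 − d/p = 0.77446
EPQ = √(2DS / (H(1 − d/p)))
    = √(2 × 40,800 × 320 / (2 × 0.77446)) ≈ 4,105.87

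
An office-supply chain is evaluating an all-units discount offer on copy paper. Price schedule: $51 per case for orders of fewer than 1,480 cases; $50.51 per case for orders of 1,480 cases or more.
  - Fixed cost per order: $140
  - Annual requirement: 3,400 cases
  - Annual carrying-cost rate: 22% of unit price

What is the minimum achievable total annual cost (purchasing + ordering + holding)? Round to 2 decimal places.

$176,668.25

H₁ = 22%×$51 = $11.2200;  H₂ = 22%×$50.51 = $11.1122
EOQ₁ = √(2×3,400×140/11.2200) = 291.29  (< 1,480, feasible at tier 1)
EOQ₂ = √(2×3,400×140/11.1122) = 292.70  (< 1,480 → use Q = 1,480 at tier-2 price)
TC(tier 1 (EOQ₁), Q≈291.3) = $176,668.25
TC(tier 2, Q≈1,480.0) = $180,278.65
Minimum at tier 1 (EOQ₁): $176,668.25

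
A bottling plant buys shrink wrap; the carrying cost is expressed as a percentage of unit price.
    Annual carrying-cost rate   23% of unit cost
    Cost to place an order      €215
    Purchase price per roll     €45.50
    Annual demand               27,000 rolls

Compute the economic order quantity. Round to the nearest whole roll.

1,053 rolls

H = i·C = 0.23 × €45.5 = €10.4650 per roll-year
2DS/H = 2·27,000·215/10.465 = 1,109,412.33
EOQ = √1,109,412.33 ≈ 1,053.29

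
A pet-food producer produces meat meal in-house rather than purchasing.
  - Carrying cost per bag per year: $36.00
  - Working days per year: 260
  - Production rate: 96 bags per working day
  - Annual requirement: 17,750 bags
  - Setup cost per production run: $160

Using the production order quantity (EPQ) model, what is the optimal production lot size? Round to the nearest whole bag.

739 bags

d = 17,750/260 = 68.2692 bags/day;  effective holding cost H(1 − d/p) = 36·(1 − 68.2692/96) = 10.39904
Q* = √(2DS / H_eff) = √(2·17,750·160 / 10.39904) ≈ 739.06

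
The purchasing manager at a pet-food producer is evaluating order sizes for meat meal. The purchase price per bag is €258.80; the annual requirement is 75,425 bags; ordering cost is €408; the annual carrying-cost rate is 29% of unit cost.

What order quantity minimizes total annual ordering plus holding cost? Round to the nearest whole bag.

906 bags

H = i·C = 0.29 × €258.8 = €75.0520 per bag-year
Optimal lot size Q* = (2 × 75,425 × €408 / €75.052)^½ ≈ 905.57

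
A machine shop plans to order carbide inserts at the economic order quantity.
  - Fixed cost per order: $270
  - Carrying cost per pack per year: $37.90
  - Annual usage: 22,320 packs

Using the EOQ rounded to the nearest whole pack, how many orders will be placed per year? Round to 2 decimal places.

Q* = √(2·D·S / H) = √(2·22,320·270 / 37.9) = √318,015.8 ≈ 563.93 → Q = 564
N = D/Q = 22,320/564 ≈ 39.574 orders/yr

39.57 orders per year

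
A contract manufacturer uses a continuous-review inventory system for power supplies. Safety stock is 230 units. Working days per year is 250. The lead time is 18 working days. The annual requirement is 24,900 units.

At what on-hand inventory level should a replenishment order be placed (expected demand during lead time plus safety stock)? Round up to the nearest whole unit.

Daily demand d = 24,900 / 250 = 99.600 units/day
Demand during lead time = 99.600 × 18 = 1,792.80
Reorder point = 1,792.80 + 230 = 2,022.80 → round up

2,023 units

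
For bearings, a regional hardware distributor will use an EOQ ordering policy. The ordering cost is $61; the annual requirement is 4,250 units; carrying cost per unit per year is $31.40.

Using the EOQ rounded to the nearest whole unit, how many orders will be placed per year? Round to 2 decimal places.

32.95 orders per year

EOQ = √(2DS/H) = √(2 × 4,250 × 61 / 31.4)
    = √(16,512.74) ≈ 128.50 → Q = 129
N = D/Q = 4,250/129 ≈ 32.946 orders/yr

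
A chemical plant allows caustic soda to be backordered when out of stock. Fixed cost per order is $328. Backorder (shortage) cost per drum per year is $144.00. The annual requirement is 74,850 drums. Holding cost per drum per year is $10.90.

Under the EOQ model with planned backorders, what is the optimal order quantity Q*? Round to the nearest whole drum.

2,201 drums

Q* = √(2DS/H) · √((H + b)/b)
   = √(2 × 74,850 × 328 / 10.9) · √((10.9 + 144) / 144)
   = 2,122.436 × 1.0372 ≈ 2,201.30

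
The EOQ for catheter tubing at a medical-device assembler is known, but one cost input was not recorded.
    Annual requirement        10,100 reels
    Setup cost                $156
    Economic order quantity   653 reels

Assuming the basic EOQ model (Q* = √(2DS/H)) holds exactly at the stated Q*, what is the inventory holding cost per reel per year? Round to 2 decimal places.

$7.39

From Q* = √(2DS/H) ⇒ Q*² = 2DS/H.
H = 2DS / Q² = 2 × 10,100 × 156 / 653² = 7.3901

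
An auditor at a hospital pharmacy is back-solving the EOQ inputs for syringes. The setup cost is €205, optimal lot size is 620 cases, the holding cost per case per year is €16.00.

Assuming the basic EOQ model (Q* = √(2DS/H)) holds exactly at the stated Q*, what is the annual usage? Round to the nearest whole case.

15,001 cases per year

EOQ relation: Q² = 2DS/H, so rearrange for the unknown.
D = Q²H / (2S) = 620² × 16 / (2 × 205) = 15,000.98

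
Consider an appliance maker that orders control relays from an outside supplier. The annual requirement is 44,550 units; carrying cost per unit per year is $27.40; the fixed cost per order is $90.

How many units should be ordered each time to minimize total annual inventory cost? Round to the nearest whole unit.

541 units

EOQ = √(2DS/H) = √(2 × 44,550 × 90 / 27.4)
    = √(292,664.23) ≈ 540.98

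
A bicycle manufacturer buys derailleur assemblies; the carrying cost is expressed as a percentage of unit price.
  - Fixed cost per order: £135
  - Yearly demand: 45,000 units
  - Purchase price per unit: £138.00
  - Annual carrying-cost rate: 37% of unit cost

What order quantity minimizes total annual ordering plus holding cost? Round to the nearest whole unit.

488 units

Carrying cost H = £138 × 37% = £51.0600/unit/yr
Optimal lot size Q* = (2 × 45,000 × £135 / £51.06)^½ ≈ 487.81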